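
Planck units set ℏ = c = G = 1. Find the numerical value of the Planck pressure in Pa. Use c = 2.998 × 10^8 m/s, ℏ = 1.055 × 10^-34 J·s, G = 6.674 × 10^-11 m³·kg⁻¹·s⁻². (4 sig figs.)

Dimensional analysis gives p_P = c⁷/(ℏG²).
  = 2.177 × 10^59 / 4.699 × 10^-55
  = 4.632 × 10^113 Pa

4.632 × 10^113 Pa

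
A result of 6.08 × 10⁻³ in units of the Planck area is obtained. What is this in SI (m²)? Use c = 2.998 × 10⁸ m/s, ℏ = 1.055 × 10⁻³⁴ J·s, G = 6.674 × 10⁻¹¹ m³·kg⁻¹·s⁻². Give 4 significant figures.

One Planck area: A_P = ℏG/c³ = 2.613 × 10⁻⁷⁰ m².
6.08 × 10⁻³ × 2.613 × 10⁻⁷⁰ m² = 1.589 × 10⁻⁷² m²

1.589 × 10⁻⁷² m²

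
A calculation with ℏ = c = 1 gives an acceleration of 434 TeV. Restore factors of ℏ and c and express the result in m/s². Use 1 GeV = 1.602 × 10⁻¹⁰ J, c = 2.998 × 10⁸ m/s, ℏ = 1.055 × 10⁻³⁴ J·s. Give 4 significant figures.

1.976 × 10³⁸ m/s²

Acceleration is [L]/[T]² = c·[E]/ℏ.
1 GeV → c/ℏ × (1 GeV in J) = 4.552 × 10³² m/s².
Convert the energy scale: 434 TeV = 4.34 × 10⁵ GeV.
Result: 4.34 × 10⁵ × 4.552 × 10³² = 1.976 × 10³⁸ m/s².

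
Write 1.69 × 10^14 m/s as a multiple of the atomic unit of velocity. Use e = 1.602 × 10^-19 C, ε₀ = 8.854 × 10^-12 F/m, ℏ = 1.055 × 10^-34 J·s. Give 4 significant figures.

7.730 × 10^7

atomic unit of velocity: v_au = e²/(4πε₀ℏ) = 2.186 × 10^6 m/s.
1.69 × 10^14 / 2.186 × 10^6 = 7.730 × 10^7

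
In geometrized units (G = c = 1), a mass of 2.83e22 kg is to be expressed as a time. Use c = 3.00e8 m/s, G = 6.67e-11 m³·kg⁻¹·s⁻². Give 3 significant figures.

Mass → time via G/c³.
2.83e22 kg × (G/c³) = 6.99e-14 s

6.99e-14 s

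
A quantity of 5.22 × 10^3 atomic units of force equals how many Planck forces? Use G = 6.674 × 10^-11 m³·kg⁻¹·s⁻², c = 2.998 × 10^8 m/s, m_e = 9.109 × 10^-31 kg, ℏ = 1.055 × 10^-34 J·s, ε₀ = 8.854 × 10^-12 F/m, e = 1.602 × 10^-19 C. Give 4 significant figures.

3.545 × 10^-48

atomic unit of force: F_au = E_h/a₀ = m_e²e⁶/((4πε₀)³ℏ⁴) = 8.220 × 10^-8 N
Planck force: F_P = c⁴/G = 1.210 × 10^44 N
5.22 × 10^3 × 8.220 × 10^-8 / 1.210 × 10^44 = 3.545 × 10^-48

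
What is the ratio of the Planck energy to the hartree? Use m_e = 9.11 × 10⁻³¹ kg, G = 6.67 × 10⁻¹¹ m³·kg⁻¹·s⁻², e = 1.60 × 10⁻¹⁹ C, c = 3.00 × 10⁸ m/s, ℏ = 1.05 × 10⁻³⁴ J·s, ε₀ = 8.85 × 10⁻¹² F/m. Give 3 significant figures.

4.47 × 10²⁶

Planck energy: E_P = √(ℏc⁵/G) = 1.96 × 10⁹ J
hartree: E_h = m_e e⁴/(4πε₀ℏ)² = 4.38 × 10⁻¹⁸ J
ratio = 1.96 × 10⁹ / 4.38 × 10⁻¹⁸ = 4.47 × 10²⁶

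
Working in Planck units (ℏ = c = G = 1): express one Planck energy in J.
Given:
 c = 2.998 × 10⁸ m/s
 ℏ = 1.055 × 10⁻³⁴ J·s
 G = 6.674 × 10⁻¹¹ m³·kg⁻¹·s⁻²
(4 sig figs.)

Dimensional analysis gives E_P = √(ℏc⁵/G).
  = √(3.828 × 10¹⁸)
  = 1.957 × 10⁹ J

1.957 × 10⁹ J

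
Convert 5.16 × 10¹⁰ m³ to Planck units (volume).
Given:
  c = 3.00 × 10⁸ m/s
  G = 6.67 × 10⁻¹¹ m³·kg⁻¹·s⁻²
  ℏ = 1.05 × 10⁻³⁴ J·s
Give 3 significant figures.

Planck volume: V_P = (ℏG/c³)^(3/2) = 4.18 × 10⁻¹⁰⁵ m³.
5.16 × 10¹⁰ / 4.18 × 10⁻¹⁰⁵ = 1.24 × 10¹¹⁵

1.24 × 10¹¹⁵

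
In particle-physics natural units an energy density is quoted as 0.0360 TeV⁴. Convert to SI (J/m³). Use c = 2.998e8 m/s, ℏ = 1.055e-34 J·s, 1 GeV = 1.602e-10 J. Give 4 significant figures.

7.494e47 J/m³

[E]/[L]³ = [E]⁴/(ℏc)³; restore (ℏc)⁻³.
1 GeV⁴ → 1/(ℏc)³ × (1 GeV in J)⁴ = 2.082e37 J/m³.
Convert the energy scale: 0.0360 TeV⁴ = 3.60e10 GeV⁴.
Result: 3.60e10 × 2.082e37 = 7.494e47 J/m³.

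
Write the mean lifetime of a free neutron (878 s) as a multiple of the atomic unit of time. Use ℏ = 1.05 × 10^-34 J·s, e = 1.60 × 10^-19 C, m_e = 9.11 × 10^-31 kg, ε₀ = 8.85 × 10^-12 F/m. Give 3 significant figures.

3.66 × 10^19

atomic unit of time: τ_au = (4πε₀)²ℏ³/(m_e e⁴) = 2.40 × 10^-17 s.
878 / 2.40 × 10^-17 = 3.66 × 10^19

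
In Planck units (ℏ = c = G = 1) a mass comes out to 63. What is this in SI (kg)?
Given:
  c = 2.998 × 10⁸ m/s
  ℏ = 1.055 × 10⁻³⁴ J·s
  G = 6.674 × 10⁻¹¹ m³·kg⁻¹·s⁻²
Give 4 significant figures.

One Planck mass: m_P = √(ℏc/G) = 2.177 × 10⁻⁸ kg.
63 × 2.177 × 10⁻⁸ kg = 1.371 × 10⁻⁶ kg

1.371 × 10⁻⁶ kg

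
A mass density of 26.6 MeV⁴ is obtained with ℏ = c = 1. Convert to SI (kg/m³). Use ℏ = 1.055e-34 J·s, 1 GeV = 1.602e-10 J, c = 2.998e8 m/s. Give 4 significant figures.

6.161e9 kg/m³

Mass density is [E]/(c²[L]³) = [E]⁴/(ℏ³c⁵).
1 GeV⁴ → 1/(ℏ³c⁵) × (1 GeV in J)⁴ = 2.316e20 kg/m³.
Convert the energy scale: 26.6 MeV⁴ = 2.66e-11 GeV⁴.
Result: 2.66e-11 × 2.316e20 = 6.161e9 kg/m³.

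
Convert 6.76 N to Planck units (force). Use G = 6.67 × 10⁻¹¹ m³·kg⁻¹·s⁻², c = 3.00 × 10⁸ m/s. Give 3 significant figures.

5.57 × 10⁻⁴⁴

Planck force: F_P = c⁴/G = 1.21 × 10⁴⁴ N.
6.76 / 1.21 × 10⁴⁴ = 5.57 × 10⁻⁴⁴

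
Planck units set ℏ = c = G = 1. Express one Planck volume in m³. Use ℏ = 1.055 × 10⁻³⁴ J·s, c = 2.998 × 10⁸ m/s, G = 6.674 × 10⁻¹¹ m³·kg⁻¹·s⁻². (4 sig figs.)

From ℏ = c = G = 1 the volume scale is V_P = (ℏG/c³)^(3/2).
  = √(1.784 × 10⁻²⁰⁹)
  = 4.224 × 10⁻¹⁰⁵ m³

4.224 × 10⁻¹⁰⁵ m³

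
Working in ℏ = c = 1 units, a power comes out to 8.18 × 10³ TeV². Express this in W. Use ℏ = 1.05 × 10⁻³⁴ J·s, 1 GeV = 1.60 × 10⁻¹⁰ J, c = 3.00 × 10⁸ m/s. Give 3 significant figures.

Power is [E]/[T] = [E]²/ℏ.
1 GeV² → 1/ℏ × (1 GeV in J)² = 2.44 × 10¹⁴ W.
Convert the energy scale: 8.18 × 10³ TeV² = 8.18 × 10⁹ GeV².
Result: 8.18 × 10⁹ × 2.44 × 10¹⁴ = 1.99 × 10²⁴ W.

1.99 × 10²⁴ W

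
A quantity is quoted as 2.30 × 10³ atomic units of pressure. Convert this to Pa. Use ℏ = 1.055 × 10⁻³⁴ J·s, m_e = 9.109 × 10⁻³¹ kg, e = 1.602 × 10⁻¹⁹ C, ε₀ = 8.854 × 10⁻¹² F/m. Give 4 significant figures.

One atomic unit of pressure: P_au = E_h/a₀³ = m_e⁴e¹⁰/((4πε₀)⁵ℏ⁸) = 2.929 × 10¹³ Pa.
2.30 × 10³ × 2.929 × 10¹³ Pa = 6.737 × 10¹⁶ Pa

6.737 × 10¹⁶ Pa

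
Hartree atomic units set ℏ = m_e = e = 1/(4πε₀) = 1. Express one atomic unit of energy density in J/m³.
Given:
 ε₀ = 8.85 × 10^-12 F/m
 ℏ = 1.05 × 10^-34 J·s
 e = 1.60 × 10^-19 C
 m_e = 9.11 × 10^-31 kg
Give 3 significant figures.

3.01 × 10^13 J/m³

Dimensional analysis gives u_au = E_h/a₀³ = m_e⁴e¹⁰/((4πε₀)⁵ℏ⁸).
E_h = 4.38 × 10^-18 J
a₀ = 5.26 × 10^-11 m
E_h/a₀³ = 3.01 × 10^13 J/m³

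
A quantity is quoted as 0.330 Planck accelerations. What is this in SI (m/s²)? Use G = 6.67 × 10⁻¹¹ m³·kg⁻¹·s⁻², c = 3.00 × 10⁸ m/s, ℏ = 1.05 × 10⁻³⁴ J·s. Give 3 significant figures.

One Planck acceleration: a_P = √(c⁷/(ℏG)) = 5.59 × 10⁵¹ m/s².
0.330 × 5.59 × 10⁵¹ m/s² = 1.84 × 10⁵¹ m/s²

1.84 × 10⁵¹ m/s²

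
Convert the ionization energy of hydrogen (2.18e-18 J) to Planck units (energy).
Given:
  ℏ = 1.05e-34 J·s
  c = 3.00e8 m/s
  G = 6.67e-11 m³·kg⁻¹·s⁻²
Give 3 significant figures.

1.11e-27

Planck energy: E_P = √(ℏc⁵/G) = 1.96e9 J.
2.18e-18 / 1.96e9 = 1.11e-27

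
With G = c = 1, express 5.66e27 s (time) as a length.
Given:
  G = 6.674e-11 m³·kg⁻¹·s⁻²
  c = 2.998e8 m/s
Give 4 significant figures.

1.697e36 m

Time → length via c.
5.66e27 s × (c) = 1.697e36 m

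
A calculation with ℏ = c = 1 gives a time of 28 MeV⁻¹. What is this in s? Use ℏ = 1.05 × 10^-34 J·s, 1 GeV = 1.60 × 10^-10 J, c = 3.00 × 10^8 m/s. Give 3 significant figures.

A time is [E]⁻¹ in ℏ=c=1; restore one factor of ℏ.
1 GeV⁻¹ → ℏ × (1 GeV in J)⁻¹ = 6.56 × 10^-25 s.
Convert the energy scale: 28 MeV⁻¹ = 2.80 × 10^4 GeV⁻¹.
Result: 2.80 × 10^4 × 6.56 × 10^-25 = 1.84 × 10^-20 s.

1.84 × 10^-20 s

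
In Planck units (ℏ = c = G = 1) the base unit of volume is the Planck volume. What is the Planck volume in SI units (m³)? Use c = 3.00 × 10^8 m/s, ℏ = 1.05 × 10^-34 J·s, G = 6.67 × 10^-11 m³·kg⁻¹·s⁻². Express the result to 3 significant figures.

V_P = (ℏG/c³)^(3/2)
  = √(1.75 × 10^-209)
  = 4.18 × 10^-105 m³

4.18 × 10^-105 m³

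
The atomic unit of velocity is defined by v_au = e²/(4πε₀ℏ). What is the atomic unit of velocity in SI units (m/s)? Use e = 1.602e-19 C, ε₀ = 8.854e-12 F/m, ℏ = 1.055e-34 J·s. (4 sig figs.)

2.186e6 m/s

v_au = e²/(4πε₀ℏ)
  = 2.566e-38 / 1.174e-44
  = 2.186e6 m/s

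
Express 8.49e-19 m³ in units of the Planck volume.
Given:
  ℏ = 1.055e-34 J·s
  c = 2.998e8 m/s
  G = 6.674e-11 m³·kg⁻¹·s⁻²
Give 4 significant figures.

Planck volume: V_P = (ℏG/c³)^(3/2) = 4.224e-105 m³.
8.49e-19 / 4.224e-105 = 2.010e86

2.010e86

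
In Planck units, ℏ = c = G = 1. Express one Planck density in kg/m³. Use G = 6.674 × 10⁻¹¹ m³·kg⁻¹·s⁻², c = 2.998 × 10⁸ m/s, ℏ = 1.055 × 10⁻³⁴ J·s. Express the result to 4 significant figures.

From ℏ = c = G = 1 the density scale is ρ_P = c⁵/(ℏG²).
  = 2.422 × 10⁴² / 4.699 × 10⁻⁵⁵
  = 5.154 × 10⁹⁶ kg/m³

5.154 × 10⁹⁶ kg/m³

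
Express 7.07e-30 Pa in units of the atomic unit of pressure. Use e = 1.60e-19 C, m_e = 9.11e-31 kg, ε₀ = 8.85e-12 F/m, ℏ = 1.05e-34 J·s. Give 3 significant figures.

atomic unit of pressure: P_au = E_h/a₀³ = m_e⁴e¹⁰/((4πε₀)⁵ℏ⁸) = 3.01e13 Pa.
7.07e-30 / 3.01e13 = 2.35e-43

2.35e-43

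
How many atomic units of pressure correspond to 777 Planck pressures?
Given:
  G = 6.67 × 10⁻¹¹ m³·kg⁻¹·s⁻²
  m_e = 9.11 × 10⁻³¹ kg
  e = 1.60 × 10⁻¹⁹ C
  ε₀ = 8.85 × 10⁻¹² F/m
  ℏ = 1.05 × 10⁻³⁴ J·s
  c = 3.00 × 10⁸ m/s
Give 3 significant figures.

Planck pressure: p_P = c⁷/(ℏG²) = 4.68 × 10¹¹³ Pa
atomic unit of pressure: P_au = E_h/a₀³ = m_e⁴e¹⁰/((4πε₀)⁵ℏ⁸) = 3.01 × 10¹³ Pa
777 × 4.68 × 10¹¹³ / 3.01 × 10¹³ = 1.21 × 10¹⁰³

1.21 × 10¹⁰³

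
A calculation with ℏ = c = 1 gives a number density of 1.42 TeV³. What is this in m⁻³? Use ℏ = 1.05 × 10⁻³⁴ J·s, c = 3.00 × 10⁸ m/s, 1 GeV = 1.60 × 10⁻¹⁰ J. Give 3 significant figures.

Number density is [L]⁻³ = [E]³/(ℏc)³.
1 GeV³ → 1/(ℏc)³ × (1 GeV in J)³ = 1.31 × 10⁴⁷ m⁻³.
Convert the energy scale: 1.42 TeV³ = 1.42 × 10⁹ GeV³.
Result: 1.42 × 10⁹ × 1.31 × 10⁴⁷ = 1.86 × 10⁵⁶ m⁻³.

1.86 × 10⁵⁶ m⁻³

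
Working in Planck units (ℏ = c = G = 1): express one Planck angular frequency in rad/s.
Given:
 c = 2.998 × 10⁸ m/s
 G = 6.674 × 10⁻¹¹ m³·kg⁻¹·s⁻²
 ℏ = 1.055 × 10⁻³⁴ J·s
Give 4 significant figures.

Dimensional analysis gives ω_P = √(c⁵/(ℏG)).
  = √(3.440 × 10⁸⁶)
  = 1.855 × 10⁴³ rad/s

1.855 × 10⁴³ rad/s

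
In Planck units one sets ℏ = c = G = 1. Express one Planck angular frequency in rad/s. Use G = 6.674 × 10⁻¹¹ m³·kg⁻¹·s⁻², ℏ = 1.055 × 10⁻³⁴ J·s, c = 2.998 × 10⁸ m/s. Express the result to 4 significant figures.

ω_P = √(c⁵/(ℏG))
  = √(3.440 × 10⁸⁶)
  = 1.855 × 10⁴³ rad/s

1.855 × 10⁴³ rad/s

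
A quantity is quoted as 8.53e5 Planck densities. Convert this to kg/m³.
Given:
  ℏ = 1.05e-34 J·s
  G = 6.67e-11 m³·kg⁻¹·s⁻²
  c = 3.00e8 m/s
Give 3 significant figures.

One Planck density: ρ_P = c⁵/(ℏG²) = 5.20e96 kg/m³.
8.53e5 × 5.20e96 kg/m³ = 4.44e102 kg/m³

4.44e102 kg/m³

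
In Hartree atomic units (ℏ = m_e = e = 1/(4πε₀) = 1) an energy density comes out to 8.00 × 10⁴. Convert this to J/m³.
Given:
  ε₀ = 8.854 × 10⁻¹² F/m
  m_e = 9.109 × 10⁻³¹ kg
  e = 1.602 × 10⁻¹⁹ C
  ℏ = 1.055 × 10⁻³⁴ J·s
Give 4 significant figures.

2.343 × 10¹⁸ J/m³

One atomic unit of energy density: u_au = E_h/a₀³ = m_e⁴e¹⁰/((4πε₀)⁵ℏ⁸) = 2.929 × 10¹³ J/m³.
8.00 × 10⁴ × 2.929 × 10¹³ J/m³ = 2.343 × 10¹⁸ J/m³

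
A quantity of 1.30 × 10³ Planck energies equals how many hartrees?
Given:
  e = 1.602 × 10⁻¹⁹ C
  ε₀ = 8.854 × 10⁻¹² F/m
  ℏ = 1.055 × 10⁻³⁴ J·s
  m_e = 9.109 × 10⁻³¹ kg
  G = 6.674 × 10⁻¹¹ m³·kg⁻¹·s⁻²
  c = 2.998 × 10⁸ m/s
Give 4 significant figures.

Planck energy: E_P = √(ℏc⁵/G) = 1.957 × 10⁹ J
hartree: E_h = m_e e⁴/(4πε₀ℏ)² = 4.354 × 10⁻¹⁸ J
1.30 × 10³ × 1.957 × 10⁹ / 4.354 × 10⁻¹⁸ = 5.842 × 10²⁹

5.842 × 10²⁹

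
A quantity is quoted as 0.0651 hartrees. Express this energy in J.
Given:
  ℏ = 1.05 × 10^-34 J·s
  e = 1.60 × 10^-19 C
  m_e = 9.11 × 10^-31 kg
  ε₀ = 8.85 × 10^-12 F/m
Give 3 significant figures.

One hartree: E_h = m_e e⁴/(4πε₀ℏ)² = 4.38 × 10^-18 J.
0.0651 × 4.38 × 10^-18 J = 2.85 × 10^-19 J

2.85 × 10^-19 J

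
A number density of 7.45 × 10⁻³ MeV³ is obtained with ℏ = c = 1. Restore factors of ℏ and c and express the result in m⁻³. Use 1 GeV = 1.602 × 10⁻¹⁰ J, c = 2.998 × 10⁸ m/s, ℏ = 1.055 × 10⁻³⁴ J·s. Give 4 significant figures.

Number density is [L]⁻³ = [E]³/(ℏc)³.
1 GeV³ → 1/(ℏc)³ × (1 GeV in J)³ = 1.299 × 10⁴⁷ m⁻³.
Convert the energy scale: 7.45 × 10⁻³ MeV³ = 7.45 × 10⁻¹² GeV³.
Result: 7.45 × 10⁻¹² × 1.299 × 10⁴⁷ = 9.680 × 10³⁵ m⁻³.

9.680 × 10³⁵ m⁻³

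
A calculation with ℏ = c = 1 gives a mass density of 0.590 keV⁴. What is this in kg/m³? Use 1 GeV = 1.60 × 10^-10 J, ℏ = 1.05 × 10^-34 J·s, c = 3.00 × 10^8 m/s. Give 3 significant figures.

1.37 × 10^-4 kg/m³

Mass density is [E]/(c²[L]³) = [E]⁴/(ℏ³c⁵).
1 GeV⁴ → 1/(ℏ³c⁵) × (1 GeV in J)⁴ = 2.33 × 10^20 kg/m³.
Convert the energy scale: 0.590 keV⁴ = 5.90 × 10^-25 GeV⁴.
Result: 5.90 × 10^-25 × 2.33 × 10^20 = 1.37 × 10^-4 kg/m³.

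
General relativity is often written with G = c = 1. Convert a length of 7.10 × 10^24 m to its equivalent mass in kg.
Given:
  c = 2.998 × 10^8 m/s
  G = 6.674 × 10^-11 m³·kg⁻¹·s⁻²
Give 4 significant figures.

9.562 × 10^51 kg

Length → mass via c²/G.
7.10 × 10^24 m × (c²/G) = 9.562 × 10^51 kg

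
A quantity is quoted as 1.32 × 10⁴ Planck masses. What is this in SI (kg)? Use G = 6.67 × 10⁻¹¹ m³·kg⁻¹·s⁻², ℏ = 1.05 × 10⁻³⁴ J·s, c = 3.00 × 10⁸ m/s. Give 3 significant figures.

2.87 × 10⁻⁴ kg

One Planck mass: m_P = √(ℏc/G) = 2.17 × 10⁻⁸ kg.
1.32 × 10⁴ × 2.17 × 10⁻⁸ kg = 2.87 × 10⁻⁴ kg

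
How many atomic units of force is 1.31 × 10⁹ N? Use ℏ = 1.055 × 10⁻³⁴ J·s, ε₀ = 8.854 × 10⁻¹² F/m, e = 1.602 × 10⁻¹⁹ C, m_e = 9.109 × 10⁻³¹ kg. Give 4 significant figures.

atomic unit of force: F_au = E_h/a₀ = m_e²e⁶/((4πε₀)³ℏ⁴) = 8.220 × 10⁻⁸ N.
1.31 × 10⁹ / 8.220 × 10⁻⁸ = 1.594 × 10¹⁶

1.594 × 10¹⁶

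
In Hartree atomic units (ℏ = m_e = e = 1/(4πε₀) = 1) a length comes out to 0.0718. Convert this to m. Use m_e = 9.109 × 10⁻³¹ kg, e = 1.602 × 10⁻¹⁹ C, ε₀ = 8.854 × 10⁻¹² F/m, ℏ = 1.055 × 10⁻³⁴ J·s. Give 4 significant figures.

3.803 × 10⁻¹² m

One Bohr radius: a₀ = 4πε₀ℏ²/(m_e e²) = 5.297 × 10⁻¹¹ m.
0.0718 × 5.297 × 10⁻¹¹ m = 3.803 × 10⁻¹² m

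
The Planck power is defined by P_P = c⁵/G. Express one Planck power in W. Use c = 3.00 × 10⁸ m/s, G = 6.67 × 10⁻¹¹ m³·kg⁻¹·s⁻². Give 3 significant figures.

3.64 × 10⁵² W

P_P = c⁵/G
  = 2.43 × 10⁴² / 6.67 × 10⁻¹¹
  = 3.64 × 10⁵² W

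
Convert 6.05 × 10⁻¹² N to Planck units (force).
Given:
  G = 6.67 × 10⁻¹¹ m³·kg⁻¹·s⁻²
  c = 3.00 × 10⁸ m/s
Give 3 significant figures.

Planck force: F_P = c⁴/G = 1.21 × 10⁴⁴ N.
6.05 × 10⁻¹² / 1.21 × 10⁴⁴ = 4.98 × 10⁻⁵⁶

4.98 × 10⁻⁵⁶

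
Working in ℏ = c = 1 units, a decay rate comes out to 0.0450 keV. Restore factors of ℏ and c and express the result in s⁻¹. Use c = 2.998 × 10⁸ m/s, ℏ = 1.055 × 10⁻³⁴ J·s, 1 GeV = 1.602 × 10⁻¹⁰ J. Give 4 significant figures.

6.833 × 10¹⁶ s⁻¹

A rate is [E]/ℏ; divide by ℏ.
1 GeV → 1/ℏ × (1 GeV in J) = 1.518 × 10²⁴ s⁻¹.
Convert the energy scale: 0.0450 keV = 4.50 × 10⁻⁸ GeV.
Result: 4.50 × 10⁻⁸ × 1.518 × 10²⁴ = 6.833 × 10¹⁶ s⁻¹.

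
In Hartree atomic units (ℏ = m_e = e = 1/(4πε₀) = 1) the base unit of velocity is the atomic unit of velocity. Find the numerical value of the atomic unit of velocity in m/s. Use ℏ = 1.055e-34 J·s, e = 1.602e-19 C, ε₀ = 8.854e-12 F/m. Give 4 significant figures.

v_au = e²/(4πε₀ℏ)
  = 2.566e-38 / 1.174e-44
  = 2.186e6 m/s

2.186e6 m/s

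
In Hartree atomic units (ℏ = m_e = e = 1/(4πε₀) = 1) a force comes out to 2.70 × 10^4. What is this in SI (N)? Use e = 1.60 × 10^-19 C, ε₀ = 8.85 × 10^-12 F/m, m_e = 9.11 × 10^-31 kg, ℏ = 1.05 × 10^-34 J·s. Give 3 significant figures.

One atomic unit of force: F_au = E_h/a₀ = m_e²e⁶/((4πε₀)³ℏ⁴) = 8.33 × 10^-8 N.
2.70 × 10^4 × 8.33 × 10^-8 N = 2.25 × 10^-3 N

2.25 × 10^-3 N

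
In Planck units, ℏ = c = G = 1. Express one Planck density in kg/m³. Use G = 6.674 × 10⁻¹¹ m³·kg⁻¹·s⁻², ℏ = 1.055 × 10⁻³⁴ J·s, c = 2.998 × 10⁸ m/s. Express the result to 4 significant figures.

5.154 × 10⁹⁶ kg/m³

From ℏ = c = G = 1 the density scale is ρ_P = c⁵/(ℏG²).
  = 2.422 × 10⁴² / 4.699 × 10⁻⁵⁵
  = 5.154 × 10⁹⁶ kg/m³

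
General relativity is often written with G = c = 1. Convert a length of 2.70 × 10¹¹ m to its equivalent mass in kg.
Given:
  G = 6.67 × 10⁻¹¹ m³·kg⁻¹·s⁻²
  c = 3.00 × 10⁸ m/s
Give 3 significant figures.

3.64 × 10³⁸ kg

Length → mass via c²/G.
2.70 × 10¹¹ m × (c²/G) = 3.64 × 10³⁸ kg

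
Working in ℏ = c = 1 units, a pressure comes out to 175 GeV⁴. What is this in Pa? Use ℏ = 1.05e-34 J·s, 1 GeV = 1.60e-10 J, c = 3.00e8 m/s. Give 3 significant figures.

3.67e39 Pa

Pressure is [E]/[L]³ = [E]⁴/(ℏc)³.
1 GeV⁴ → 1/(ℏc)³ × (1 GeV in J)⁴ = 2.10e37 Pa.
Result: 175 × 2.10e37 = 3.67e39 Pa.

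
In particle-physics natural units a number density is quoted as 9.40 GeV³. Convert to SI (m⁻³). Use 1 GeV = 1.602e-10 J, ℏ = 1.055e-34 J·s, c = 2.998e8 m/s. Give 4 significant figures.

Number density is [L]⁻³ = [E]³/(ℏc)³.
1 GeV³ → 1/(ℏc)³ × (1 GeV in J)³ = 1.299e47 m⁻³.
Result: 9.40 × 1.299e47 = 1.221e48 m⁻³.

1.221e48 m⁻³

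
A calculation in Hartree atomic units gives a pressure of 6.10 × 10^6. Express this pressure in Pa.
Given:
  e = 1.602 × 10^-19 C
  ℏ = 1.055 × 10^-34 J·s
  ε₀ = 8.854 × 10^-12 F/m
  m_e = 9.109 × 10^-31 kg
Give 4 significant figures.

1.787 × 10^20 Pa

One atomic unit of pressure: P_au = E_h/a₀³ = m_e⁴e¹⁰/((4πε₀)⁵ℏ⁸) = 2.929 × 10^13 Pa.
6.10 × 10^6 × 2.929 × 10^13 Pa = 1.787 × 10^20 Pa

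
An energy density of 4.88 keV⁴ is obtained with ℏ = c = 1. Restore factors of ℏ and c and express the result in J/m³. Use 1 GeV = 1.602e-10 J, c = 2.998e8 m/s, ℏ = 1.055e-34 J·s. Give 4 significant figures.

1.016e14 J/m³

[E]/[L]³ = [E]⁴/(ℏc)³; restore (ℏc)⁻³.
1 GeV⁴ → 1/(ℏc)³ × (1 GeV in J)⁴ = 2.082e37 J/m³.
Convert the energy scale: 4.88 keV⁴ = 4.88e-24 GeV⁴.
Result: 4.88e-24 × 2.082e37 = 1.016e14 J/m³.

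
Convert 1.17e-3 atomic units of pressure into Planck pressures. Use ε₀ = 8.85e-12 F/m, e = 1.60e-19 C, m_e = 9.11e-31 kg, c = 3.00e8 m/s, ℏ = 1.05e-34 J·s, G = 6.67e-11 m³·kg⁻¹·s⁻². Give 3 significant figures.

atomic unit of pressure: P_au = E_h/a₀³ = m_e⁴e¹⁰/((4πε₀)⁵ℏ⁸) = 3.01e13 Pa
Planck pressure: p_P = c⁷/(ℏG²) = 4.68e113 Pa
1.17e-3 × 3.01e13 / 4.68e113 = 7.53e-104

7.53e-104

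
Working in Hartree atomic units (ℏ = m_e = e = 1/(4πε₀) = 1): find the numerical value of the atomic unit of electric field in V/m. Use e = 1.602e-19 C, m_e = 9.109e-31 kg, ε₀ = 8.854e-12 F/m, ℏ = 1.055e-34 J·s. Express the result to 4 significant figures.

5.131e11 V/m

Dimensional analysis gives E_au = E_h/(e a₀) = m_e²e⁵/((4πε₀)³ℏ⁴).
E_h = 4.354e-18 J
a₀ = 5.297e-11 m
E_h/(e·a₀) = 5.131e11 V/m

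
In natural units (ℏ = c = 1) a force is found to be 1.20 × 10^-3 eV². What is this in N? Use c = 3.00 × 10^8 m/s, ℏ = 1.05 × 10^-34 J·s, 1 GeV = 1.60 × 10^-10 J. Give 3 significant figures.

9.75 × 10^-16 N

Force is [E]/[L] = [E]²/(ℏc); restore (ℏc)⁻¹.
1 GeV² → 1/(ℏc) × (1 GeV in J)² = 8.13 × 10^5 N.
Convert the energy scale: 1.20 × 10^-3 eV² = 1.20 × 10^-21 GeV².
Result: 1.20 × 10^-21 × 8.13 × 10^5 = 9.75 × 10^-16 N.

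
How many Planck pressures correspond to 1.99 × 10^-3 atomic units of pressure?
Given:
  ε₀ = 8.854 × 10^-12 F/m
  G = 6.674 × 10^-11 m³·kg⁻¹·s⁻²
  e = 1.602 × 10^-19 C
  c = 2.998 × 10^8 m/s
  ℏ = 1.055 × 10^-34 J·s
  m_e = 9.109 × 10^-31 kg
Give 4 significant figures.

atomic unit of pressure: P_au = E_h/a₀³ = m_e⁴e¹⁰/((4πε₀)⁵ℏ⁸) = 2.929 × 10^13 Pa
Planck pressure: p_P = c⁷/(ℏG²) = 4.632 × 10^113 Pa
1.99 × 10^-3 × 2.929 × 10^13 / 4.632 × 10^113 = 1.258 × 10^-103

1.258 × 10^-103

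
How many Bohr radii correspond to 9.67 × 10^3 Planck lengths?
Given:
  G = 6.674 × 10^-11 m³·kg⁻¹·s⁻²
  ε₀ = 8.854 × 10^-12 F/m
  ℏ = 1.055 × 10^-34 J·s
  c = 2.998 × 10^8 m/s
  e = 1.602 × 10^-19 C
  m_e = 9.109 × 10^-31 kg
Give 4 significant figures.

2.951 × 10^-21

Planck length: ℓ_P = √(ℏG/c³) = 1.616 × 10^-35 m
Bohr radius: a₀ = 4πε₀ℏ²/(m_e e²) = 5.297 × 10^-11 m
9.67 × 10^3 × 1.616 × 10^-35 / 5.297 × 10^-11 = 2.951 × 10^-21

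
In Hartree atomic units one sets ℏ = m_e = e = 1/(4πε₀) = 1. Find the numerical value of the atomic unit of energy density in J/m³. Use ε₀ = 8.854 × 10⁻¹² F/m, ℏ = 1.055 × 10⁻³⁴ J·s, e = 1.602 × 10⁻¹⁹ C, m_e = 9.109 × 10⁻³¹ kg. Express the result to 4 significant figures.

u_au = E_h/a₀³ = m_e⁴e¹⁰/((4πε₀)⁵ℏ⁸)
E_h = 4.354 × 10⁻¹⁸ J
a₀ = 5.297 × 10⁻¹¹ m
E_h/a₀³ = 2.929 × 10¹³ J/m³

2.929 × 10¹³ J/m³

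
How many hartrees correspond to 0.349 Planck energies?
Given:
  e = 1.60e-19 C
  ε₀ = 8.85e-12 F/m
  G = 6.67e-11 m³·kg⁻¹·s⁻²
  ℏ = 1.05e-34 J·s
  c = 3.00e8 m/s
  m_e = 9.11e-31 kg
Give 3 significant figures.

1.56e26

Planck energy: E_P = √(ℏc⁵/G) = 1.96e9 J
hartree: E_h = m_e e⁴/(4πε₀ℏ)² = 4.38e-18 J
0.349 × 1.96e9 / 4.38e-18 = 1.56e26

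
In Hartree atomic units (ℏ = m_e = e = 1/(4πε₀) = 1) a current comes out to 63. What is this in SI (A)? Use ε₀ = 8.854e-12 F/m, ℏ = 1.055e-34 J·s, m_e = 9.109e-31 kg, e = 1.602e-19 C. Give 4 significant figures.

One atomic unit of electric current: I_au = e E_h/ℏ = m_e e⁵/((4πε₀)²ℏ³) = 6.612e-3 A.
63 × 6.612e-3 A = 0.4166 A

0.4166 A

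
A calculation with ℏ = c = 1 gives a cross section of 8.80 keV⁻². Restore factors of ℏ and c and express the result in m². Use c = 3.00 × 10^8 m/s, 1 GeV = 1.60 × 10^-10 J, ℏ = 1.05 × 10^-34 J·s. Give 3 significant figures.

3.41 × 10^-19 m²

Area is [L]² = [E]⁻²·(ℏc)²; restore (ℏc)².
1 GeV⁻² → (ℏc)² × (1 GeV in J)⁻² = 3.88 × 10^-32 m².
Convert the energy scale: 8.80 keV⁻² = 8.80 × 10^12 GeV⁻².
Result: 8.80 × 10^12 × 3.88 × 10^-32 = 3.41 × 10^-19 m².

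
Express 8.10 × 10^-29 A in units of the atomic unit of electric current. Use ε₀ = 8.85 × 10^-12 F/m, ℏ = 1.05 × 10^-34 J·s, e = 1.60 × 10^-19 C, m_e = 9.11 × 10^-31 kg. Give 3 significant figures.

1.21 × 10^-26

atomic unit of electric current: I_au = e E_h/ℏ = m_e e⁵/((4πε₀)²ℏ³) = 6.67 × 10^-3 A.
8.10 × 10^-29 / 6.67 × 10^-3 = 1.21 × 10^-26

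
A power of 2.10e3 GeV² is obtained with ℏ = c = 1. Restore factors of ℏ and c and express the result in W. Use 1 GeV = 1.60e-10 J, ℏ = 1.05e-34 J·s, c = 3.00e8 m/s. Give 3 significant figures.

5.12e17 W

Power is [E]/[T] = [E]²/ℏ.
1 GeV² → 1/ℏ × (1 GeV in J)² = 2.44e14 W.
Result: 2.10e3 × 2.44e14 = 5.12e17 W.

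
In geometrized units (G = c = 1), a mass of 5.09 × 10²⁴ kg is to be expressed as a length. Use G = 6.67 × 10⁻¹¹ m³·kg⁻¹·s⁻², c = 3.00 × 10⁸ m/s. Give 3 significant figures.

3.77 × 10⁻³ m

In G = c = 1 units mass has dimensions of length; the conversion factor is G/c².
5.09 × 10²⁴ kg × (G/c²) = 3.77 × 10⁻³ m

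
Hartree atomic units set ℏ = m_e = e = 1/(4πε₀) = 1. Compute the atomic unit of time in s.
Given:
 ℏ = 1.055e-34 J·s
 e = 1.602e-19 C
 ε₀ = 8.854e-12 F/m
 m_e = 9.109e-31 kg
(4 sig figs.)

From ℏ = m_e = e = 1/(4πε₀) = 1 the time scale is τ_au = (4πε₀)²ℏ³/(m_e e⁴).
E_h = 4.354e-18 J
ℏ/E_h = 2.423e-17 s

2.423e-17 s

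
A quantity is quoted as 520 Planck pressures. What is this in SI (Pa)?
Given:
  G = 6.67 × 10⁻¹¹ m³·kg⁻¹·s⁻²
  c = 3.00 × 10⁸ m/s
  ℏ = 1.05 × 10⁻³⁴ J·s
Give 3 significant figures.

One Planck pressure: p_P = c⁷/(ℏG²) = 4.68 × 10¹¹³ Pa.
520 × 4.68 × 10¹¹³ Pa = 2.43 × 10¹¹⁶ Pa

2.43 × 10¹¹⁶ Pa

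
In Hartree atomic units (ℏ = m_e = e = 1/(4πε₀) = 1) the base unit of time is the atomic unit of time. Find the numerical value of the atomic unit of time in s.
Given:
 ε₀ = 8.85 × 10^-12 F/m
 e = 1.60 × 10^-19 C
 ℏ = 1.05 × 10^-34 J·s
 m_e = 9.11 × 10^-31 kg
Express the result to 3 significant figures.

2.40 × 10^-17 s

τ_au = (4πε₀)²ℏ³/(m_e e⁴)
E_h = 4.38 × 10^-18 J
ℏ/E_h = 2.40 × 10^-17 s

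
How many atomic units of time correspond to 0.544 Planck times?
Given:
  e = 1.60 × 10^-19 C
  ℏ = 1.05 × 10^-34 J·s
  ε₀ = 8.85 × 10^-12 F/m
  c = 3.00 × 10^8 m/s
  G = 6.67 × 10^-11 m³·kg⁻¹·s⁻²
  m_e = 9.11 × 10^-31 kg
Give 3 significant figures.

Planck time: t_P = √(ℏG/c⁵) = 5.37 × 10^-44 s
atomic unit of time: τ_au = (4πε₀)²ℏ³/(m_e e⁴) = 2.40 × 10^-17 s
0.544 × 5.37 × 10^-44 / 2.40 × 10^-17 = 1.22 × 10^-27

1.22 × 10^-27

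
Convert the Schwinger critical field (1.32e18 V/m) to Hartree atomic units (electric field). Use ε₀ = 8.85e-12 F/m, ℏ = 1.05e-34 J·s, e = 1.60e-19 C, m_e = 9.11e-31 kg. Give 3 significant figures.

2.54e6

atomic unit of electric field: E_au = E_h/(e a₀) = m_e²e⁵/((4πε₀)³ℏ⁴) = 5.20e11 V/m.
1.32e18 / 5.20e11 = 2.54e6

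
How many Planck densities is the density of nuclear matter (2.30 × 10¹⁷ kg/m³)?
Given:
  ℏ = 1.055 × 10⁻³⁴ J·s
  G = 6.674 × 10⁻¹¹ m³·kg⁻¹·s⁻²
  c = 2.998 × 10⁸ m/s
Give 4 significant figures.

Planck density: ρ_P = c⁵/(ℏG²) = 5.154 × 10⁹⁶ kg/m³.
2.30 × 10¹⁷ / 5.154 × 10⁹⁶ = 4.463 × 10⁻⁸⁰

4.463 × 10⁻⁸⁰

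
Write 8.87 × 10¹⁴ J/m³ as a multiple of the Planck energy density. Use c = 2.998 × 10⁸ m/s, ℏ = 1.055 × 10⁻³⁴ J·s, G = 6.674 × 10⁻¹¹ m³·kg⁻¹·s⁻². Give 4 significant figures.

Planck energy density: u_P = c⁷/(ℏG²) = 4.632 × 10¹¹³ J/m³.
8.87 × 10¹⁴ / 4.632 × 10¹¹³ = 1.915 × 10⁻⁹⁹

1.915 × 10⁻⁹⁹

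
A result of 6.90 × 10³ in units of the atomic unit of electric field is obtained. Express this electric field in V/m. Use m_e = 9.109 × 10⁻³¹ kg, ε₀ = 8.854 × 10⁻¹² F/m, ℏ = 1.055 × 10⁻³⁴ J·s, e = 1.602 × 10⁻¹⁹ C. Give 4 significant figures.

3.540 × 10¹⁵ V/m

One atomic unit of electric field: E_au = E_h/(e a₀) = m_e²e⁵/((4πε₀)³ℏ⁴) = 5.131 × 10¹¹ V/m.
6.90 × 10³ × 5.131 × 10¹¹ V/m = 3.540 × 10¹⁵ V/m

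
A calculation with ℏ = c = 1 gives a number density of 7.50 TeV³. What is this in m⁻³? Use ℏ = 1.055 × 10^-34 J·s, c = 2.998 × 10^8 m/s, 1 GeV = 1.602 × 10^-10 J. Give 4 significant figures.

Number density is [L]⁻³ = [E]³/(ℏc)³.
1 GeV³ → 1/(ℏc)³ × (1 GeV in J)³ = 1.299 × 10^47 m⁻³.
Convert the energy scale: 7.50 TeV³ = 7.50 × 10^9 GeV³.
Result: 7.50 × 10^9 × 1.299 × 10^47 = 9.745 × 10^56 m⁻³.

9.745 × 10^56 m⁻³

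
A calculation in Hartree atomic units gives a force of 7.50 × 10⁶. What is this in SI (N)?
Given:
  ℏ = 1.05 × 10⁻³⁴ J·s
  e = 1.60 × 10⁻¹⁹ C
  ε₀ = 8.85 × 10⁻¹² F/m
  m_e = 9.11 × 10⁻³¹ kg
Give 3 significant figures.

One atomic unit of force: F_au = E_h/a₀ = m_e²e⁶/((4πε₀)³ℏ⁴) = 8.33 × 10⁻⁸ N.
7.50 × 10⁶ × 8.33 × 10⁻⁸ N = 0.625 N

0.625 N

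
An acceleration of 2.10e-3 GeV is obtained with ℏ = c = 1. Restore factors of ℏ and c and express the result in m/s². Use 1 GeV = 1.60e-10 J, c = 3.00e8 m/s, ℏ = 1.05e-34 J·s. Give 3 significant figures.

9.60e29 m/s²

Acceleration is [L]/[T]² = c·[E]/ℏ.
1 GeV → c/ℏ × (1 GeV in J) = 4.57e32 m/s².
Result: 2.10e-3 × 4.57e32 = 9.60e29 m/s².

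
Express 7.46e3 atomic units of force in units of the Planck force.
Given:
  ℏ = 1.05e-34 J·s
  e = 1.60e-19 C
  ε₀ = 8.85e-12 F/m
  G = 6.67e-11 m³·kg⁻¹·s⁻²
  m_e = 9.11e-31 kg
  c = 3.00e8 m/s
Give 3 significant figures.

5.12e-48

atomic unit of force: F_au = E_h/a₀ = m_e²e⁶/((4πε₀)³ℏ⁴) = 8.33e-8 N
Planck force: F_P = c⁴/G = 1.21e44 N
7.46e3 × 8.33e-8 / 1.21e44 = 5.12e-48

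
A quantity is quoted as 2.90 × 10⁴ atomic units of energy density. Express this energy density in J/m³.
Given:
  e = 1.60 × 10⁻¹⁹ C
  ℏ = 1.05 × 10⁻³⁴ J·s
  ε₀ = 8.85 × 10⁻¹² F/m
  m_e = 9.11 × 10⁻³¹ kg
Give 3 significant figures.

8.74 × 10¹⁷ J/m³

One atomic unit of energy density: u_au = E_h/a₀³ = m_e⁴e¹⁰/((4πε₀)⁵ℏ⁸) = 3.01 × 10¹³ J/m³.
2.90 × 10⁴ × 3.01 × 10¹³ J/m³ = 8.74 × 10¹⁷ J/m³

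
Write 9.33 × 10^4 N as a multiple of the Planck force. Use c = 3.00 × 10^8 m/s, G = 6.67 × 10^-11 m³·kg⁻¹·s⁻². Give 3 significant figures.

Planck force: F_P = c⁴/G = 1.21 × 10^44 N.
9.33 × 10^4 / 1.21 × 10^44 = 7.68 × 10^-40

7.68 × 10^-40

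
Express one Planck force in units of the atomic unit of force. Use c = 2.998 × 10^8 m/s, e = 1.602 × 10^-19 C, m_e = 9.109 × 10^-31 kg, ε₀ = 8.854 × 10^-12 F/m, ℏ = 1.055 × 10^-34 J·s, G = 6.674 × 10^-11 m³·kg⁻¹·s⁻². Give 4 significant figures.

Planck force: F_P = c⁴/G = 1.210 × 10^44 N
atomic unit of force: F_au = E_h/a₀ = m_e²e⁶/((4πε₀)³ℏ⁴) = 8.220 × 10^-8 N
ratio = 1.210 × 10^44 / 8.220 × 10^-8 = 1.473 × 10^51

1.473 × 10^51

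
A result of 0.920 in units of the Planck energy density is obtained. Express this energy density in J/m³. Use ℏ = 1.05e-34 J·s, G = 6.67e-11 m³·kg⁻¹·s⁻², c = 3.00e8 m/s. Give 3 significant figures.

One Planck energy density: u_P = c⁷/(ℏG²) = 4.68e113 J/m³.
0.920 × 4.68e113 J/m³ = 4.31e113 J/m³

4.31e113 J/m³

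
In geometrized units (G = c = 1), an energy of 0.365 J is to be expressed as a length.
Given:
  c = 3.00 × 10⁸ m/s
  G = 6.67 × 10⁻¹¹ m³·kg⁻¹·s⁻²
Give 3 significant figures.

Energy → length via G/c⁴.
0.365 J × (G/c⁴) = 3.01 × 10⁻⁴⁵ m

3.01 × 10⁻⁴⁵ m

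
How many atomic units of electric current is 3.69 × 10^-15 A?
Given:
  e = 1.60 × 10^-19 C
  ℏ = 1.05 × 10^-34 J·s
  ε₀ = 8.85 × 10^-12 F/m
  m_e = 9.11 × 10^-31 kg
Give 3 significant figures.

atomic unit of electric current: I_au = e E_h/ℏ = m_e e⁵/((4πε₀)²ℏ³) = 6.67 × 10^-3 A.
3.69 × 10^-15 / 6.67 × 10^-3 = 5.53 × 10^-13

5.53 × 10^-13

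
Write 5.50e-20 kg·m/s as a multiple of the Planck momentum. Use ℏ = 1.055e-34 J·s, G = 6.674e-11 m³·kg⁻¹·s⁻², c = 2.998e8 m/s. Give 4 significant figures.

8.427e-21

Planck momentum: p_P = √(ℏc³/G) = 6.527 kg·m/s.
5.50e-20 / 6.527 = 8.427e-21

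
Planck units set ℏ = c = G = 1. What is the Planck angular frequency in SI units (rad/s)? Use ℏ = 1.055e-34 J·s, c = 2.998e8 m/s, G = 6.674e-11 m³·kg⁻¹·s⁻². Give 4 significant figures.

From ℏ = c = G = 1 the angular frequency scale is ω_P = √(c⁵/(ℏG)).
  = √(3.440e86)
  = 1.855e43 rad/s

1.855e43 rad/s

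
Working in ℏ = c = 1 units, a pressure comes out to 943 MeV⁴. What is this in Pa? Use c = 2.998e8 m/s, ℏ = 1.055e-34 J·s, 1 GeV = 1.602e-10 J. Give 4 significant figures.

1.963e28 Pa

Pressure is [E]/[L]³ = [E]⁴/(ℏc)³.
1 GeV⁴ → 1/(ℏc)³ × (1 GeV in J)⁴ = 2.082e37 Pa.
Convert the energy scale: 943 MeV⁴ = 9.43e-10 GeV⁴.
Result: 9.43e-10 × 2.082e37 = 1.963e28 Pa.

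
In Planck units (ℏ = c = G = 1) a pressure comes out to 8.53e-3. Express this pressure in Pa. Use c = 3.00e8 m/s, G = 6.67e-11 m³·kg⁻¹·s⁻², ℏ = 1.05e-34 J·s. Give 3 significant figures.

One Planck pressure: p_P = c⁷/(ℏG²) = 4.68e113 Pa.
8.53e-3 × 4.68e113 Pa = 3.99e111 Pa

3.99e111 Pa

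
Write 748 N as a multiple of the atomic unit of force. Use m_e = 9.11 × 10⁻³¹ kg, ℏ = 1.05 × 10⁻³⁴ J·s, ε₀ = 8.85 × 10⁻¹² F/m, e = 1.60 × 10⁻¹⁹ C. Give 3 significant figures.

atomic unit of force: F_au = E_h/a₀ = m_e²e⁶/((4πε₀)³ℏ⁴) = 8.33 × 10⁻⁸ N.
748 / 8.33 × 10⁻⁸ = 8.98 × 10⁹

8.98 × 10⁹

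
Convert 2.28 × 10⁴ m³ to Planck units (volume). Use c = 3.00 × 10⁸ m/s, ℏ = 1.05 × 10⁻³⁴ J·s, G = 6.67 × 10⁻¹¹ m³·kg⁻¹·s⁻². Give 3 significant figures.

5.46 × 10¹⁰⁸

Planck volume: V_P = (ℏG/c³)^(3/2) = 4.18 × 10⁻¹⁰⁵ m³.
2.28 × 10⁴ / 4.18 × 10⁻¹⁰⁵ = 5.46 × 10¹⁰⁸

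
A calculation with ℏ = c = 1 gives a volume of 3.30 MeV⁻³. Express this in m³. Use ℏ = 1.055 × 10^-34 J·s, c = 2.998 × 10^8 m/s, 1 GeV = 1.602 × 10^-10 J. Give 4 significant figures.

2.540 × 10^-38 m³

Volume is [L]³ = [E]⁻³·(ℏc)³.
1 GeV⁻³ → (ℏc)³ × (1 GeV in J)⁻³ = 7.696 × 10^-48 m³.
Convert the energy scale: 3.30 MeV⁻³ = 3.30 × 10^9 GeV⁻³.
Result: 3.30 × 10^9 × 7.696 × 10^-48 = 2.540 × 10^-38 m³.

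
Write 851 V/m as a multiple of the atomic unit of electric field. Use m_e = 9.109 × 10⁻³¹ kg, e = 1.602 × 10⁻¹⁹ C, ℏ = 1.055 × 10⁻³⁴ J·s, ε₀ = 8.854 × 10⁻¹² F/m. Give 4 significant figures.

1.659 × 10⁻⁹

atomic unit of electric field: E_au = E_h/(e a₀) = m_e²e⁵/((4πε₀)³ℏ⁴) = 5.131 × 10¹¹ V/m.
851 / 5.131 × 10¹¹ = 1.659 × 10⁻⁹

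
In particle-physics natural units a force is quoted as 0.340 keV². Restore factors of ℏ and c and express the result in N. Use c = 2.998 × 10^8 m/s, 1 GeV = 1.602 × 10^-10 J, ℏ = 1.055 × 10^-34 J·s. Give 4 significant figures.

2.759 × 10^-7 N

Force is [E]/[L] = [E]²/(ℏc); restore (ℏc)⁻¹.
1 GeV² → 1/(ℏc) × (1 GeV in J)² = 8.114 × 10^5 N.
Convert the energy scale: 0.340 keV² = 3.40 × 10^-13 GeV².
Result: 3.40 × 10^-13 × 8.114 × 10^5 = 2.759 × 10^-7 N.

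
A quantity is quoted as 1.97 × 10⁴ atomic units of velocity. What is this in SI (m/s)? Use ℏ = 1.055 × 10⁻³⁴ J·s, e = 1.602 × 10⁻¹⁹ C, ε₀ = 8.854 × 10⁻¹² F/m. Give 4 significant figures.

One atomic unit of velocity: v_au = e²/(4πε₀ℏ) = 2.186 × 10⁶ m/s.
1.97 × 10⁴ × 2.186 × 10⁶ m/s = 4.307 × 10¹⁰ m/s

4.307 × 10¹⁰ m/s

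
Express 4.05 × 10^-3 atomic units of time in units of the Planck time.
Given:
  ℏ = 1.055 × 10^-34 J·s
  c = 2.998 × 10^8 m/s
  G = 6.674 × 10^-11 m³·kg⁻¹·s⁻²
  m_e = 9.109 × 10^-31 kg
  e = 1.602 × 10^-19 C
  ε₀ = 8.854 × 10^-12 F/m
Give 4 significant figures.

atomic unit of time: τ_au = (4πε₀)²ℏ³/(m_e e⁴) = 2.423 × 10^-17 s
Planck time: t_P = √(ℏG/c⁵) = 5.392 × 10^-44 s
4.05 × 10^-3 × 2.423 × 10^-17 / 5.392 × 10^-44 = 1.820 × 10^24

1.820 × 10^24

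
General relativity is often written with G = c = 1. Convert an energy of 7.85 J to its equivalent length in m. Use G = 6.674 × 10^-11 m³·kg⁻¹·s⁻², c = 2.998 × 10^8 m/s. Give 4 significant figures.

Energy → length via G/c⁴.
7.85 J × (G/c⁴) = 6.485 × 10^-44 m

6.485 × 10^-44 m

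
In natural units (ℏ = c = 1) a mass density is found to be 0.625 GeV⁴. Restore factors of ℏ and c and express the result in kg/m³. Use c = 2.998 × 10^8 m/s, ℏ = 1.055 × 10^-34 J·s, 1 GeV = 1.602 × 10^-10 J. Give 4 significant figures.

Mass density is [E]/(c²[L]³) = [E]⁴/(ℏ³c⁵).
1 GeV⁴ → 1/(ℏ³c⁵) × (1 GeV in J)⁴ = 2.316 × 10^20 kg/m³.
Result: 0.625 × 2.316 × 10^20 = 1.447 × 10^20 kg/m³.

1.447 × 10^20 kg/m³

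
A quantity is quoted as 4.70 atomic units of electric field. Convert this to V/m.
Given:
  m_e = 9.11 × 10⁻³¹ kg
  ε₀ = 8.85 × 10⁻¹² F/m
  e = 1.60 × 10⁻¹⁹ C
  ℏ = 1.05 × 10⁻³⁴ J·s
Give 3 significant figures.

One atomic unit of electric field: E_au = E_h/(e a₀) = m_e²e⁵/((4πε₀)³ℏ⁴) = 5.20 × 10¹¹ V/m.
4.70 × 5.20 × 10¹¹ V/m = 2.45 × 10¹² V/m

2.45 × 10¹² V/m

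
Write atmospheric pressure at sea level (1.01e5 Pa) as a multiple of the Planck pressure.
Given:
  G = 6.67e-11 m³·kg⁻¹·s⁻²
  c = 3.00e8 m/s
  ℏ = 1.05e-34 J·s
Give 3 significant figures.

2.16e-109

Planck pressure: p_P = c⁷/(ℏG²) = 4.68e113 Pa.
1.01e5 / 4.68e113 = 2.16e-109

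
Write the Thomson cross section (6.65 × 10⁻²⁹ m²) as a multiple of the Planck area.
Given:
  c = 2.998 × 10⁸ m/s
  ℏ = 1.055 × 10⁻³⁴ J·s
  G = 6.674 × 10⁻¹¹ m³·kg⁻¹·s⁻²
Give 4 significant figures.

2.545 × 10⁴¹

Planck area: A_P = ℏG/c³ = 2.613 × 10⁻⁷⁰ m².
6.65 × 10⁻²⁹ / 2.613 × 10⁻⁷⁰ = 2.545 × 10⁴¹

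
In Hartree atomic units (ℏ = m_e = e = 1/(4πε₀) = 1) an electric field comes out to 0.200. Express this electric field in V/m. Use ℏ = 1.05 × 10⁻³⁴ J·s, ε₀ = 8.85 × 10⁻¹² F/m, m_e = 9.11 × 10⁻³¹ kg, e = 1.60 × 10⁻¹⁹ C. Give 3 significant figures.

One atomic unit of electric field: E_au = E_h/(e a₀) = m_e²e⁵/((4πε₀)³ℏ⁴) = 5.20 × 10¹¹ V/m.
0.200 × 5.20 × 10¹¹ V/m = 1.04 × 10¹¹ V/m

1.04 × 10¹¹ V/m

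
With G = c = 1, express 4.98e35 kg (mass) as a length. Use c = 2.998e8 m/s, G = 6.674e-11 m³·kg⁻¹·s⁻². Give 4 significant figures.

3.698e8 m

In G = c = 1 units mass has dimensions of length; the conversion factor is G/c².
4.98e35 kg × (G/c²) = 3.698e8 m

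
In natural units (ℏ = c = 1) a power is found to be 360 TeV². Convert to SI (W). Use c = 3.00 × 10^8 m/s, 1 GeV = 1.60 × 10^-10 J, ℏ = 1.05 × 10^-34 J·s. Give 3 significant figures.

Power is [E]/[T] = [E]²/ℏ.
1 GeV² → 1/ℏ × (1 GeV in J)² = 2.44 × 10^14 W.
Convert the energy scale: 360 TeV² = 3.60 × 10^8 GeV².
Result: 3.60 × 10^8 × 2.44 × 10^14 = 8.78 × 10^22 W.

8.78 × 10^22 W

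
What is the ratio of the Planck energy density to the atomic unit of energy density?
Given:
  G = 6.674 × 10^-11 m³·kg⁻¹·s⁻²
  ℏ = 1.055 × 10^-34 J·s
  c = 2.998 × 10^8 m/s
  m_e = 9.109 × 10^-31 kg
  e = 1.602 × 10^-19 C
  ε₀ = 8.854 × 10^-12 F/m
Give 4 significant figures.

Planck energy density: u_P = c⁷/(ℏG²) = 4.632 × 10^113 J/m³
atomic unit of energy density: u_au = E_h/a₀³ = m_e⁴e¹⁰/((4πε₀)⁵ℏ⁸) = 2.929 × 10^13 J/m³
ratio = 4.632 × 10^113 / 2.929 × 10^13 = 1.581 × 10^100

1.581 × 10^100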